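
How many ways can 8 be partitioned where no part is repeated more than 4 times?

Listing the qualifying partitions of 8:
8
7 + 1
6 + 2
6 + 1 + 1
5 + 3
5 + 2 + 1
5 + 1 + 1 + 1
4 + 4
4 + 3 + 1
4 + 2 + 2
4 + 2 + 1 + 1
4 + 1 + 1 + 1 + 1
3 + 3 + 2
3 + 3 + 1 + 1
3 + 2 + 2 + 1
3 + 2 + 1 + 1 + 1
2 + 2 + 2 + 2
2 + 2 + 2 + 1 + 1
2 + 2 + 1 + 1 + 1 + 1

19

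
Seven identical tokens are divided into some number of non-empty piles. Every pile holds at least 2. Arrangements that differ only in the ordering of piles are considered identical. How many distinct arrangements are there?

4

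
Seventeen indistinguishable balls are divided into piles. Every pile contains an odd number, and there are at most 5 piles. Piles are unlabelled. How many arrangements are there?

19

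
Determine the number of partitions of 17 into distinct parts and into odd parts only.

Listing the qualifying partitions of 17:
17
1, 3, 13
1, 5, 11
1, 7, 9
3, 5, 9

5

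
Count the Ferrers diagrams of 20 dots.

627

Systematic enumeration (by largest part, then next-largest, …) yields 627.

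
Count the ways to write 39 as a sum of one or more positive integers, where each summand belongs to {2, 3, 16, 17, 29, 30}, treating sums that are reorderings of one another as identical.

Enumerating:
3+3+3+30
2+2+2+3+30
2+2+3+3+29
2+2+2+2+2+29
2+3+17+17
3+3+16+17
2+2+2+16+17
2+2+3+3+3+3+3+3+17
2+2+2+2+2+3+3+3+3+17
2+2+2+2+2+2+2+2+3+3+17
2+2+2+2+2+2+2+2+2+2+2+17
2+2+3+16+16
2+3+3+3+3+3+3+3+16
2+2+2+2+3+3+3+3+3+16
2+2+2+2+2+2+2+3+3+3+16
2+2+2+2+2+2+2+2+2+2+3+16
3+3+3+3+3+3+3+3+3+3+3+3+3
2+2+2+3+3+3+3+3+3+3+3+3+3+3
2+2+2+2+2+2+3+3+3+3+3+3+3+3+3
2+2+2+2+2+2+2+2+2+3+3+3+3+3+3+3
2+2+2+2+2+2+2+2+2+2+2+2+3+3+3+3+3
2+2+2+2+2+2+2+2+2+2+2+2+2+2+2+3+3+3
2+2+2+2+2+2+2+2+2+2+2+2+2+2+2+2+2+2+3

23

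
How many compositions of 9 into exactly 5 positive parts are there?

Equivalently, choose which 4 of the 8 gaps become plus signs: C(8,4) = 70.

70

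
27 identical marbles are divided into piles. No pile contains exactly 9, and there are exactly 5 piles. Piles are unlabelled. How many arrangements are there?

Direct enumeration gives 208 partitions.

208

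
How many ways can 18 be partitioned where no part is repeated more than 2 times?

Enumerating by decreasing first part gives 135 partitions in all.

135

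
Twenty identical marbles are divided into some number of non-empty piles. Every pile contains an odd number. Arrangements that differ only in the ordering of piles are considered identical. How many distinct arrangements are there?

A partial list (first 12 by largest part):
1 + 19
3 + 17
1 + 1 + 1 + 17
5 + 15
1 + 1 + 3 + 15
1 + 1 + 1 + 1 + 1 + 15
7 + 13
1 + 1 + 5 + 13
1 + 3 + 3 + 13
1 + 1 + 1 + 1 + 3 + 13
1 + 1 + 1 + 1 + 1 + 1 + 1 + 13
9 + 11
…and 52 more, for 64 total.

64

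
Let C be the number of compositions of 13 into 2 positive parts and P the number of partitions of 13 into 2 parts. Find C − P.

Ordered (compositions into 2 parts): C(12,1) = 12.
Unordered (partitions into 2 parts): 6.
Difference: 12 − 6 = 6.

6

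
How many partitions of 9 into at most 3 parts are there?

They are:
9
8 + 1
7 + 2
7 + 1 + 1
6 + 3
6 + 2 + 1
5 + 4
5 + 3 + 1
5 + 2 + 2
4 + 4 + 1
4 + 3 + 2
3 + 3 + 3

12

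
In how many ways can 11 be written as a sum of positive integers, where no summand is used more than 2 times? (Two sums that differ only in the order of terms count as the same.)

27

There are too many to list fully; the first 12 (by largest part) are:
11
10+1
9+2
9+1+1
8+3
8+2+1
7+4
7+3+1
7+2+2
7+2+1+1
6+5
6+4+1
…and 15 more, for 27 total.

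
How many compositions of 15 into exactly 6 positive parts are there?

Equivalently, choose which 5 of the 14 gaps become plus signs: C(14,5) = 2002.

2002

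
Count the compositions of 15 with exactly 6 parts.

2002

Equivalently, choose which 5 of the 14 gaps become plus signs: C(14,5) = 2002.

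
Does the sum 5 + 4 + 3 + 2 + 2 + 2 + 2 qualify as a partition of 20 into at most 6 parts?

The parts sum to 20, and the condition 'there are at most 6 summands' is violated.

No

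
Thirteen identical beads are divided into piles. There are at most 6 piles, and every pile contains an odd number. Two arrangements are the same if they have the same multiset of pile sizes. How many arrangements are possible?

They are:
13
11 + 1 + 1
9 + 3 + 1
9 + 1 + 1 + 1 + 1
7 + 5 + 1
7 + 3 + 3
7 + 3 + 1 + 1 + 1
5 + 5 + 3
5 + 5 + 1 + 1 + 1
5 + 3 + 3 + 1 + 1
3 + 3 + 3 + 3 + 1
That's 11 in total.

11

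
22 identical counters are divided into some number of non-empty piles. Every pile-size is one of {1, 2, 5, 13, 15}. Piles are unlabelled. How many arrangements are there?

48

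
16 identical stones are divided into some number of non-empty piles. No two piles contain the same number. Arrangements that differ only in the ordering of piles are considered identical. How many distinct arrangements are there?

32

A partial list (first 12 by largest part):
16
15,1
14,2
13,3
13,2,1
12,4
12,3,1
11,5
11,4,1
11,3,2
10,6
10,5,1
…and 20 more, for 32 total.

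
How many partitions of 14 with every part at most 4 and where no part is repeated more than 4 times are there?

24

Listing the qualifying partitions of 14:
4,4,4,2
4,4,4,1,1
4,4,3,3
4,4,3,2,1
4,4,3,1,1,1
4,4,2,2,2
4,4,2,2,1,1
4,4,2,1,1,1,1
4,3,3,3,1
4,3,3,2,2
4,3,3,2,1,1
4,3,3,1,1,1,1
4,3,2,2,2,1
4,3,2,2,1,1,1
4,2,2,2,2,1,1
4,2,2,2,1,1,1,1
3,3,3,3,2
3,3,3,3,1,1
3,3,3,2,2,1
3,3,3,2,1,1,1
3,3,2,2,2,2
3,3,2,2,2,1,1
3,3,2,2,1,1,1,1
3,2,2,2,2,1,1,1
That's 24 in total.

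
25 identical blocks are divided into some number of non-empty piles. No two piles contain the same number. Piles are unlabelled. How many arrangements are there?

Systematic enumeration (by largest part, then next-largest, …) yields 142.

142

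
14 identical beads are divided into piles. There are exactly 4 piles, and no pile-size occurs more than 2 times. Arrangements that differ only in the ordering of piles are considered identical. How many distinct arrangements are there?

19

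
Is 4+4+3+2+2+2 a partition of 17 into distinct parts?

The parts sum to 17, and the condition 'all summands are distinct' is violated.

No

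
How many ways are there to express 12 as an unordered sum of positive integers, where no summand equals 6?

66

A partial list (first 12 by largest part):
12
11+1
10+2
10+1+1
9+3
9+2+1
9+1+1+1
8+4
8+3+1
8+2+2
8+2+1+1
8+1+1+1+1
…and 54 more, for 66 total.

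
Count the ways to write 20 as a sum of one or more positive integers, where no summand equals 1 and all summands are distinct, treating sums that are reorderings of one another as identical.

A partial list (first 12 by largest part):
20
18,2
17,3
16,4
15,5
15,3,2
14,6
14,4,2
13,7
13,5,2
13,4,3
12,8
…and 23 more, for 35 total.

35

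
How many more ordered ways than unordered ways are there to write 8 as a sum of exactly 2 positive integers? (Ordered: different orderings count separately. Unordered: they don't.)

3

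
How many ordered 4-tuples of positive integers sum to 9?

Equivalently, choose which 3 of the 8 gaps become plus signs: C(8,3) = 56.

56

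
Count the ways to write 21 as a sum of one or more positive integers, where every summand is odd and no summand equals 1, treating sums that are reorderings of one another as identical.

12

Listing the qualifying partitions of 21:
21
15, 3, 3
13, 5, 3
11, 7, 3
11, 5, 5
9, 9, 3
9, 7, 5
9, 3, 3, 3, 3
7, 7, 7
7, 5, 3, 3, 3
5, 5, 5, 3, 3
3, 3, 3, 3, 3, 3, 3
That's 12 in total.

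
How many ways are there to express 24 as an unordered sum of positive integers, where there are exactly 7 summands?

201

There are 201 such partitions.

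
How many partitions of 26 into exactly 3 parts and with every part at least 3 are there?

33

There are too many to list fully; the first 12 (by largest part) are:
3, 3, 20
3, 4, 19
3, 5, 18
4, 4, 18
3, 6, 17
4, 5, 17
3, 7, 16
4, 6, 16
5, 5, 16
3, 8, 15
4, 7, 15
5, 6, 15
…and 21 more, for 33 total.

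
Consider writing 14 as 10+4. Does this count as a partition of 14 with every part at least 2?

Yes

The parts sum to 14, and the condition 'every summand is at least 2' holds.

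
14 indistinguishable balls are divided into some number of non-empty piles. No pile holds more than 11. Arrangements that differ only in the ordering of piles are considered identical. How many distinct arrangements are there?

131

Systematic enumeration (by largest part, then next-largest, …) yields 131.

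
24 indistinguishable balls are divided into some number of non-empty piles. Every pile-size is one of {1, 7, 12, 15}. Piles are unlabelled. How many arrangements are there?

They are:
1,1,7,15
1,1,1,1,1,1,1,1,1,15
12,12
1,1,1,1,1,7,12
1,1,1,1,1,1,1,1,1,1,1,1,12
1,1,1,7,7,7
1,1,1,1,1,1,1,1,1,1,7,7
1,1,1,1,1,1,1,1,1,1,1,1,1,1,1,1,1,7
1,1,1,1,1,1,1,1,1,1,1,1,1,1,1,1,1,1,1,1,1,1,1,1
That's 9 in total.

9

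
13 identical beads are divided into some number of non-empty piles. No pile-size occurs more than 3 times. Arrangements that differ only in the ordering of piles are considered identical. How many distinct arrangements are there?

A partial list (first 12 by largest part):
13
12 + 1
11 + 2
11 + 1 + 1
10 + 3
10 + 2 + 1
10 + 1 + 1 + 1
9 + 4
9 + 3 + 1
9 + 2 + 2
9 + 2 + 1 + 1
8 + 5
…and 52 more, for 64 total.

64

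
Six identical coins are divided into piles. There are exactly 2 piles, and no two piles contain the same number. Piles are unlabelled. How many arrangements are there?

The partitions of 6 that satisfy the conditions:
5, 1
4, 2

2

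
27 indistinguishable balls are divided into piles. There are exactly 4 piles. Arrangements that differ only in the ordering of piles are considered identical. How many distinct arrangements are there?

150

Direct enumeration gives 150 partitions.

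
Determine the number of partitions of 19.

490

Counting exhaustively, 490 partitions satisfy the conditions.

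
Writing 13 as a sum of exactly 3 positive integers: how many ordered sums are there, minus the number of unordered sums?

Ordered (compositions into 3 parts): C(12,2) = 66.
Unordered (partitions into 3 parts): 14.
Difference: 66 − 14 = 52.

52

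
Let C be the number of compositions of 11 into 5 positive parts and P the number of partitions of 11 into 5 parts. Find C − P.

200

Ordered (compositions into 5 parts): C(10,4) = 210.
Partitions of 11 into exactly 5 parts: 10.
Difference: 210 − 10 = 200.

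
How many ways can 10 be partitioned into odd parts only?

10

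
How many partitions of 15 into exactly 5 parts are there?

There are too many to list fully; the first 12 (by largest part) are:
11 + 1 + 1 + 1 + 1
10 + 2 + 1 + 1 + 1
9 + 3 + 1 + 1 + 1
9 + 2 + 2 + 1 + 1
8 + 4 + 1 + 1 + 1
8 + 3 + 2 + 1 + 1
8 + 2 + 2 + 2 + 1
7 + 5 + 1 + 1 + 1
7 + 4 + 2 + 1 + 1
7 + 3 + 3 + 1 + 1
7 + 3 + 2 + 2 + 1
7 + 2 + 2 + 2 + 2
…and 18 more, for 30 total.

30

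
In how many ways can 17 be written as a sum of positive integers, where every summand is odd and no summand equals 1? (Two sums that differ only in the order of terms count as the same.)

They are:
17
11 + 3 + 3
9 + 5 + 3
7 + 7 + 3
7 + 5 + 5
5 + 3 + 3 + 3 + 3

6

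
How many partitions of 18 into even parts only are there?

A partial list (first 12 by largest part):
18
2,16
4,14
2,2,14
6,12
2,4,12
2,2,2,12
8,10
2,6,10
4,4,10
2,2,4,10
2,2,2,2,10
…and 18 more, for 30 total.

30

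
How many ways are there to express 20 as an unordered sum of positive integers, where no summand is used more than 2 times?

202

Counting exhaustively, 202 partitions satisfy the conditions.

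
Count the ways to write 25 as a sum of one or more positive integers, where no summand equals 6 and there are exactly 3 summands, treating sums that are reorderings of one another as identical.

43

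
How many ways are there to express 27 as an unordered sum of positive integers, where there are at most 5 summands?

480

A full systematic count gives 480.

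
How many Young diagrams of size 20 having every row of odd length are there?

There are too many to list fully; the first 12 (by largest part) are:
19,1
17,3
17,1,1,1
15,5
15,3,1,1
15,1,1,1,1,1
13,7
13,5,1,1
13,3,3,1
13,3,1,1,1,1
13,1,1,1,1,1,1,1
11,9
…and 52 more, for 64 total.

64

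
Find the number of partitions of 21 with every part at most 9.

598

Counting exhaustively, 598 partitions satisfy the conditions.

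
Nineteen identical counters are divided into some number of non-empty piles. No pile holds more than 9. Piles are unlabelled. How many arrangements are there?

Direct enumeration gives 393 partitions.

393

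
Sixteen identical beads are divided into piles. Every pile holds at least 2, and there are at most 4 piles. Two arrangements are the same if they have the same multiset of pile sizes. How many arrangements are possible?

37

A partial list (first 12 by largest part):
16
14, 2
13, 3
12, 4
12, 2, 2
11, 5
11, 3, 2
10, 6
10, 4, 2
10, 3, 3
10, 2, 2, 2
9, 7
…and 25 more, for 37 total.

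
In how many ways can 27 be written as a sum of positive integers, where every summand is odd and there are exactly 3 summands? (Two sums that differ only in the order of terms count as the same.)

19

Enumerating:
25+1+1
23+3+1
21+5+1
21+3+3
19+7+1
19+5+3
17+9+1
17+7+3
17+5+5
15+11+1
15+9+3
15+7+5
13+13+1
13+11+3
13+9+5
13+7+7
11+11+5
11+9+7
9+9+9
Counting gives 19.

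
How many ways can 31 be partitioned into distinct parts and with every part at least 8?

13

Listing the qualifying partitions of 31:
31
23, 8
22, 9
21, 10
20, 11
19, 12
18, 13
17, 14
16, 15
14, 9, 8
13, 10, 8
12, 11, 8
12, 10, 9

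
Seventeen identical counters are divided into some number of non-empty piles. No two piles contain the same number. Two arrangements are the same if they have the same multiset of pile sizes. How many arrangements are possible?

38

There are too many to list fully; the first 12 (by largest part) are:
17
1, 16
2, 15
3, 14
1, 2, 14
4, 13
1, 3, 13
5, 12
1, 4, 12
2, 3, 12
6, 11
1, 5, 11
…and 26 more, for 38 total.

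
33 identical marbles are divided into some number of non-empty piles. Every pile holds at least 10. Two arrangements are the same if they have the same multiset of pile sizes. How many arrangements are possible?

11

Enumerating:
33
23, 10
22, 11
21, 12
20, 13
19, 14
18, 15
17, 16
13, 10, 10
12, 11, 10
11, 11, 11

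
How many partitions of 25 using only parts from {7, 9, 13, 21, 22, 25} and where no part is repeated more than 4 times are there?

Listing the qualifying partitions of 25:
25
9,9,7

2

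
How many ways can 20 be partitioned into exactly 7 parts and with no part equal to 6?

62

There are too many to list fully; the first 12 (by largest part) are:
14+1+1+1+1+1+1
13+2+1+1+1+1+1
12+3+1+1+1+1+1
12+2+2+1+1+1+1
11+4+1+1+1+1+1
11+3+2+1+1+1+1
11+2+2+2+1+1+1
10+5+1+1+1+1+1
10+4+2+1+1+1+1
10+3+3+1+1+1+1
10+3+2+2+1+1+1
10+2+2+2+2+1+1
…and 50 more, for 62 total.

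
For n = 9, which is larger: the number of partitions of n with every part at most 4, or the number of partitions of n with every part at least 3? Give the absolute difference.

14

Partitions of 9 with every part at most 4: 18.
Partitions of 9 with every part at least 3: 4.
|18 − 4| = 14.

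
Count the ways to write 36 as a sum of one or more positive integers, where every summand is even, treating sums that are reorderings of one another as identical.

Counting exhaustively, 385 partitions satisfy the conditions.

385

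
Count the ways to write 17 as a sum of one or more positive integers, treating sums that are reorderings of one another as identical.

297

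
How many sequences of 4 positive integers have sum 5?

By stars and bars with positive parts, the count is C(4,3) = 4.

4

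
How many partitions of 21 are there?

There are 792 such partitions.

792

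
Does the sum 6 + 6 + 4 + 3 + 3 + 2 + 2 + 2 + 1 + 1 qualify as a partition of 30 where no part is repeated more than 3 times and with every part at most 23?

The parts sum to 30, and the condition 'no summand is used more than 3 times' holds; the condition 'no summand exceeds 23' holds.

Yes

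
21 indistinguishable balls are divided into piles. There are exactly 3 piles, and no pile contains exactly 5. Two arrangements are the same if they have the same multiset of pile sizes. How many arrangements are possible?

29

There are too many to list fully; the first 12 (by largest part) are:
1,1,19
1,2,18
1,3,17
2,2,17
1,4,16
2,3,16
2,4,15
3,3,15
1,6,14
3,4,14
1,7,13
2,6,13
…and 17 more, for 29 total.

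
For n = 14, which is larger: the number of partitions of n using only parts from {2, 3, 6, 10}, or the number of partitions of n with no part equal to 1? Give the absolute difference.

27

Partitions of 14 using only parts from {2, 3, 6, 10}: 7.
Partitions of 14 with no part equal to 1: 34.
|7 − 34| = 27.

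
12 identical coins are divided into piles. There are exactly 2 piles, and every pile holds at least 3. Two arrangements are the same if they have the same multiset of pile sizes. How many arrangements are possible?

4

They are:
3,9
4,8
5,7
6,6
Counting gives 4.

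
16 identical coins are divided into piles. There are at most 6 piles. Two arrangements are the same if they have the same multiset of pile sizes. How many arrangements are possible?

136

Counting exhaustively, 136 partitions satisfy the conditions.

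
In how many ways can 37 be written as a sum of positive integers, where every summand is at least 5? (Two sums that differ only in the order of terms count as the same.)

Counting exhaustively, 202 partitions satisfy the conditions.

202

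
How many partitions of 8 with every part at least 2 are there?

7

The partitions of 8 that satisfy the conditions:
8
6, 2
5, 3
4, 4
4, 2, 2
3, 3, 2
2, 2, 2, 2
That's 7 in total.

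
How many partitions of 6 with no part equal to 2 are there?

The partitions of 6 that satisfy the conditions:
6
5,1
4,1,1
3,3
3,1,1,1
1,1,1,1,1,1

6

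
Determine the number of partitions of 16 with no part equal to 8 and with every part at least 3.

18

The partitions of 16 that satisfy the conditions:
16
13+3
12+4
11+5
10+6
10+3+3
9+7
9+4+3
7+6+3
7+5+4
7+3+3+3
6+6+4
6+5+5
6+4+3+3
5+5+3+3
5+4+4+3
4+4+4+4
4+3+3+3+3
Counting gives 18.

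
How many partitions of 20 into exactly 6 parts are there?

90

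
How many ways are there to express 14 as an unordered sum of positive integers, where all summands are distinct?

22

They are:
14
13+1
12+2
11+3
11+2+1
10+4
10+3+1
9+5
9+4+1
9+3+2
8+6
8+5+1
8+4+2
8+3+2+1
7+6+1
7+5+2
7+4+3
7+4+2+1
6+5+3
6+5+2+1
6+4+3+1
5+4+3+2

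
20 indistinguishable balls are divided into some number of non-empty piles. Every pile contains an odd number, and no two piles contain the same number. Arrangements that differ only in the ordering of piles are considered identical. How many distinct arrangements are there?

7

The partitions of 20 that satisfy the conditions:
19,1
17,3
15,5
13,7
11,9
11,5,3,1
9,7,3,1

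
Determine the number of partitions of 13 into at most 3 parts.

21

The partitions of 13 that satisfy the conditions:
13
1 + 12
2 + 11
1 + 1 + 11
3 + 10
1 + 2 + 10
4 + 9
1 + 3 + 9
2 + 2 + 9
5 + 8
1 + 4 + 8
2 + 3 + 8
6 + 7
1 + 5 + 7
2 + 4 + 7
3 + 3 + 7
1 + 6 + 6
2 + 5 + 6
3 + 4 + 6
3 + 5 + 5
4 + 4 + 5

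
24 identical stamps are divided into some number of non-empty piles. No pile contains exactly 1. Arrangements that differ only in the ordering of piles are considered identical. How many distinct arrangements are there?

Enumerating by decreasing first part gives 320 partitions in all.

320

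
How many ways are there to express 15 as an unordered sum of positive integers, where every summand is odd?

A partial list (first 12 by largest part):
15
13, 1, 1
11, 3, 1
11, 1, 1, 1, 1
9, 5, 1
9, 3, 3
9, 3, 1, 1, 1
9, 1, 1, 1, 1, 1, 1
7, 7, 1
7, 5, 3
7, 5, 1, 1, 1
7, 3, 3, 1, 1
…and 15 more, for 27 total.

27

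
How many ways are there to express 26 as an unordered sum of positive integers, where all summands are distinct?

165

Systematic enumeration (by largest part, then next-largest, …) yields 165.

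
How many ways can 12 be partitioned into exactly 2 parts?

Enumerating:
11,1
10,2
9,3
8,4
7,5
6,6
That's 6 in total.

6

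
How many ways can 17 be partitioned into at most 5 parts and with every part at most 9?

There are 81 such partitions.

81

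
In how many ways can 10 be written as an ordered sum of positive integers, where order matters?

512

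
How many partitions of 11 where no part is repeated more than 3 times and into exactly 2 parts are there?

5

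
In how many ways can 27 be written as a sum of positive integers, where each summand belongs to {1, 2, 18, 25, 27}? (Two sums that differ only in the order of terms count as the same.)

The partitions of 27 that satisfy the conditions:
27
25 + 2
25 + 1 + 1
18 + 2 + 2 + 2 + 2 + 1
18 + 2 + 2 + 2 + 1 + 1 + 1
18 + 2 + 2 + 1 + 1 + 1 + 1 + 1
18 + 2 + 1 + 1 + 1 + 1 + 1 + 1 + 1
18 + 1 + 1 + 1 + 1 + 1 + 1 + 1 + 1 + 1
2 + 2 + 2 + 2 + 2 + 2 + 2 + 2 + 2 + 2 + 2 + 2 + 2 + 1
2 + 2 + 2 + 2 + 2 + 2 + 2 + 2 + 2 + 2 + 2 + 2 + 1 + 1 + 1
2 + 2 + 2 + 2 + 2 + 2 + 2 + 2 + 2 + 2 + 2 + 1 + 1 + 1 + 1 + 1
2 + 2 + 2 + 2 + 2 + 2 + 2 + 2 + 2 + 2 + 1 + 1 + 1 + 1 + 1 + 1 + 1
2 + 2 + 2 + 2 + 2 + 2 + 2 + 2 + 2 + 1 + 1 + 1 + 1 + 1 + 1 + 1 + 1 + 1
2 + 2 + 2 + 2 + 2 + 2 + 2 + 2 + 1 + 1 + 1 + 1 + 1 + 1 + 1 + 1 + 1 + 1 + 1
2 + 2 + 2 + 2 + 2 + 2 + 2 + 1 + 1 + 1 + 1 + 1 + 1 + 1 + 1 + 1 + 1 + 1 + 1 + 1
2 + 2 + 2 + 2 + 2 + 2 + 1 + 1 + 1 + 1 + 1 + 1 + 1 + 1 + 1 + 1 + 1 + 1 + 1 + 1 + 1
2 + 2 + 2 + 2 + 2 + 1 + 1 + 1 + 1 + 1 + 1 + 1 + 1 + 1 + 1 + 1 + 1 + 1 + 1 + 1 + 1 + 1
2 + 2 + 2 + 2 + 1 + 1 + 1 + 1 + 1 + 1 + 1 + 1 + 1 + 1 + 1 + 1 + 1 + 1 + 1 + 1 + 1 + 1 + 1
2 + 2 + 2 + 1 + 1 + 1 + 1 + 1 + 1 + 1 + 1 + 1 + 1 + 1 + 1 + 1 + 1 + 1 + 1 + 1 + 1 + 1 + 1 + 1
2 + 2 + 1 + 1 + 1 + 1 + 1 + 1 + 1 + 1 + 1 + 1 + 1 + 1 + 1 + 1 + 1 + 1 + 1 + 1 + 1 + 1 + 1 + 1 + 1
2 + 1 + 1 + 1 + 1 + 1 + 1 + 1 + 1 + 1 + 1 + 1 + 1 + 1 + 1 + 1 + 1 + 1 + 1 + 1 + 1 + 1 + 1 + 1 + 1 + 1
1 + 1 + 1 + 1 + 1 + 1 + 1 + 1 + 1 + 1 + 1 + 1 + 1 + 1 + 1 + 1 + 1 + 1 + 1 + 1 + 1 + 1 + 1 + 1 + 1 + 1 + 1
That's 22 in total.

22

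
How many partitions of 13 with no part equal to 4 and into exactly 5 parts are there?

The partitions of 13 that satisfy the conditions:
9 + 1 + 1 + 1 + 1
8 + 2 + 1 + 1 + 1
7 + 3 + 1 + 1 + 1
7 + 2 + 2 + 1 + 1
6 + 3 + 2 + 1 + 1
6 + 2 + 2 + 2 + 1
5 + 5 + 1 + 1 + 1
5 + 3 + 3 + 1 + 1
5 + 3 + 2 + 2 + 1
5 + 2 + 2 + 2 + 2
3 + 3 + 3 + 3 + 1
3 + 3 + 3 + 2 + 2

12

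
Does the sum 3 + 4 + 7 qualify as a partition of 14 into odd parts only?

No

The parts sum to 14, and the condition 'every summand is odd' is violated.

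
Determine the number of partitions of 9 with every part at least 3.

Listing the qualifying partitions of 9:
9
6+3
5+4
3+3+3
Counting gives 4.

4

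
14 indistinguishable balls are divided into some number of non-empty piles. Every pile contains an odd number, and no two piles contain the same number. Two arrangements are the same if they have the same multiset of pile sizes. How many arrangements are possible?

Enumerating:
13,1
11,3
9,5

3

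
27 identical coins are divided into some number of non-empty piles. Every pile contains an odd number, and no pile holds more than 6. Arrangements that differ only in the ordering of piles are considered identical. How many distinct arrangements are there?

33

A partial list (first 12 by largest part):
1 + 1 + 5 + 5 + 5 + 5 + 5
1 + 3 + 3 + 5 + 5 + 5 + 5
1 + 1 + 1 + 1 + 3 + 5 + 5 + 5 + 5
1 + 1 + 1 + 1 + 1 + 1 + 1 + 5 + 5 + 5 + 5
3 + 3 + 3 + 3 + 5 + 5 + 5
1 + 1 + 1 + 3 + 3 + 3 + 5 + 5 + 5
1 + 1 + 1 + 1 + 1 + 1 + 3 + 3 + 5 + 5 + 5
1 + 1 + 1 + 1 + 1 + 1 + 1 + 1 + 1 + 3 + 5 + 5 + 5
1 + 1 + 1 + 1 + 1 + 1 + 1 + 1 + 1 + 1 + 1 + 1 + 5 + 5 + 5
1 + 1 + 3 + 3 + 3 + 3 + 3 + 5 + 5
1 + 1 + 1 + 1 + 1 + 3 + 3 + 3 + 3 + 5 + 5
1 + 1 + 1 + 1 + 1 + 1 + 1 + 1 + 3 + 3 + 3 + 5 + 5
…and 21 more, for 33 total.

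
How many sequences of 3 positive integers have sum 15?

91

Place 2 bars in the 14 internal gaps of a row of 15 dots: C(14,2) = 91.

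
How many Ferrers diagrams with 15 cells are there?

Enumerating by decreasing first part gives 176 partitions in all.

176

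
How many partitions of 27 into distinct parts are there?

192

Counting exhaustively, 192 partitions satisfy the conditions.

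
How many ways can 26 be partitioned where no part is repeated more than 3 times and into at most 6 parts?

There are 667 such partitions.

667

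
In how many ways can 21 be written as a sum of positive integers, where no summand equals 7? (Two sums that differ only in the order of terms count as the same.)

657

Counting exhaustively, 657 partitions satisfy the conditions.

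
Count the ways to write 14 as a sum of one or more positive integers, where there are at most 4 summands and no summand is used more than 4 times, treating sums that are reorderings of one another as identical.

47

There are too many to list fully; the first 12 (by largest part) are:
14
13 + 1
12 + 2
12 + 1 + 1
11 + 3
11 + 2 + 1
11 + 1 + 1 + 1
10 + 4
10 + 3 + 1
10 + 2 + 2
10 + 2 + 1 + 1
9 + 5
…and 35 more, for 47 total.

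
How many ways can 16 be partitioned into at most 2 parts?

Listing the qualifying partitions of 16:
16
1 + 15
2 + 14
3 + 13
4 + 12
5 + 11
6 + 10
7 + 9
8 + 8

9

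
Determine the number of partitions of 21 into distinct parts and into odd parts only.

Listing the qualifying partitions of 21:
21
1,3,17
1,5,15
1,7,13
3,5,13
1,9,11
3,7,11
5,7,9
That's 8 in total.

8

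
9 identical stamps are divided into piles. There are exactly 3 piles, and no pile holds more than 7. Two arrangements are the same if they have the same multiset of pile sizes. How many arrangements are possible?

7

Enumerating:
1, 1, 7
1, 2, 6
1, 3, 5
2, 2, 5
1, 4, 4
2, 3, 4
3, 3, 3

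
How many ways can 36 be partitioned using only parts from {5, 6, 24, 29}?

Enumerating:
6+6+24
6+6+6+6+6+6
5+5+5+5+5+5+6

3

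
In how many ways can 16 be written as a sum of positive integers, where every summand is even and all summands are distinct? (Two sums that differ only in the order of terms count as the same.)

They are:
16
14, 2
12, 4
10, 6
10, 4, 2
8, 6, 2

6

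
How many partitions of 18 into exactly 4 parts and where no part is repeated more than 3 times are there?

47

A partial list (first 12 by largest part):
1, 1, 1, 15
1, 1, 2, 14
1, 1, 3, 13
1, 2, 2, 13
1, 1, 4, 12
1, 2, 3, 12
2, 2, 2, 12
1, 1, 5, 11
1, 2, 4, 11
1, 3, 3, 11
2, 2, 3, 11
1, 1, 6, 10
…and 35 more, for 47 total.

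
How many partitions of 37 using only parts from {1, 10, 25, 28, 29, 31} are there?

9

The partitions of 37 that satisfy the conditions:
31+1+1+1+1+1+1
29+1+1+1+1+1+1+1+1
28+1+1+1+1+1+1+1+1+1
25+10+1+1
25+1+1+1+1+1+1+1+1+1+1+1+1
10+10+10+1+1+1+1+1+1+1
10+10+1+1+1+1+1+1+1+1+1+1+1+1+1+1+1+1+1
10+1+1+1+1+1+1+1+1+1+1+1+1+1+1+1+1+1+1+1+1+1+1+1+1+1+1+1
1+1+1+1+1+1+1+1+1+1+1+1+1+1+1+1+1+1+1+1+1+1+1+1+1+1+1+1+1+1+1+1+1+1+1+1+1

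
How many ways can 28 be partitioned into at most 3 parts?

Enumerating by decreasing first part gives 80 partitions in all.

80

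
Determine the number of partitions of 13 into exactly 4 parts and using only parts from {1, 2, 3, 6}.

2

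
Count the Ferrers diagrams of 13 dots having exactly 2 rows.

Enumerating:
1,12
2,11
3,10
4,9
5,8
6,7
Counting gives 6.

6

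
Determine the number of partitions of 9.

30

There are too many to list fully; the first 12 (by largest part) are:
9
8+1
7+2
7+1+1
6+3
6+2+1
6+1+1+1
5+4
5+3+1
5+2+2
5+2+1+1
5+1+1+1+1
…and 18 more, for 30 total.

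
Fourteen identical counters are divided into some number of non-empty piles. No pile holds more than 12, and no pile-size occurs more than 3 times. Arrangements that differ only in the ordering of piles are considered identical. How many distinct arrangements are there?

80

Direct enumeration gives 80 partitions.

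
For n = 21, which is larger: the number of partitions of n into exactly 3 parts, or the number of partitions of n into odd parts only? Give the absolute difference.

Partitions of 21 into exactly 3 parts: 37.
Partitions of 21 into odd parts only: 76.
|37 − 76| = 39.

39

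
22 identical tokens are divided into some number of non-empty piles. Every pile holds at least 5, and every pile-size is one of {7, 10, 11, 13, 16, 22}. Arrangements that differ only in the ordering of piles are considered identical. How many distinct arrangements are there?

They are:
22
11,11

2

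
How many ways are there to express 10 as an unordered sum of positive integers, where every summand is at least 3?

5

The partitions of 10 that satisfy the conditions:
10
7,3
6,4
5,5
4,3,3
Counting gives 5.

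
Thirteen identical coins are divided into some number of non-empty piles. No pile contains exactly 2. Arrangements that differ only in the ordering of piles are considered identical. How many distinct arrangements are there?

A partial list (first 12 by largest part):
13
12,1
11,1,1
10,3
10,1,1,1
9,4
9,3,1
9,1,1,1,1
8,5
8,4,1
8,3,1,1
8,1,1,1,1,1
…and 33 more, for 45 total.

45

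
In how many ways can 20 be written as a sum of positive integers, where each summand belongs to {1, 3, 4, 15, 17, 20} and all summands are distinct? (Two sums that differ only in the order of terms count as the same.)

3

Enumerating:
20
17,3
15,4,1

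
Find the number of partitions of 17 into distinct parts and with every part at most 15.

A partial list (first 12 by largest part):
15+2
14+3
14+2+1
13+4
13+3+1
12+5
12+4+1
12+3+2
11+6
11+5+1
11+4+2
11+3+2+1
…and 24 more, for 36 total.

36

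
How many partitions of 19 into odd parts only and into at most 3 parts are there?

11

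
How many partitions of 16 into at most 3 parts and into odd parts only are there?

4

Enumerating:
15+1
13+3
11+5
9+7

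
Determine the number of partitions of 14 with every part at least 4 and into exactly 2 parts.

They are:
4+10
5+9
6+8
7+7
That's 4 in total.

4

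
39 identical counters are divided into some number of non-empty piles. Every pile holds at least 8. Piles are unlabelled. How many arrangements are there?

51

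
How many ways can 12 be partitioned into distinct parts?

15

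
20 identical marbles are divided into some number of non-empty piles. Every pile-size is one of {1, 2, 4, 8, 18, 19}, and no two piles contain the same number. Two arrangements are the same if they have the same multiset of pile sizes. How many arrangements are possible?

2

The partitions of 20 that satisfy the conditions:
1,19
2,18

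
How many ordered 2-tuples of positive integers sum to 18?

17

Place 1 bars in the 17 internal gaps of a row of 18 dots: C(17,1) = 17.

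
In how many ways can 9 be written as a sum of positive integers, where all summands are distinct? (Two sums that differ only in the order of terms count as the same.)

8

Enumerating:
9
8+1
7+2
6+3
6+2+1
5+4
5+3+1
4+3+2
That's 8 in total.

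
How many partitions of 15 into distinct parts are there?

There are too many to list fully; the first 12 (by largest part) are:
15
14,1
13,2
12,3
12,2,1
11,4
11,3,1
10,5
10,4,1
10,3,2
9,6
9,5,1
…and 15 more, for 27 total.

27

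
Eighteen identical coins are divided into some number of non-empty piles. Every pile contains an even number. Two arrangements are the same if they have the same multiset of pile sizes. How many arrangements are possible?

30

There are too many to list fully; the first 12 (by largest part) are:
18
16+2
14+4
14+2+2
12+6
12+4+2
12+2+2+2
10+8
10+6+2
10+4+4
10+4+2+2
10+2+2+2+2
…and 18 more, for 30 total.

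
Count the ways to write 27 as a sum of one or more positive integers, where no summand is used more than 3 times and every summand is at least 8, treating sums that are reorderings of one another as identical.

10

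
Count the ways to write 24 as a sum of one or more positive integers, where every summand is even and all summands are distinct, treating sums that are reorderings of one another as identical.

15

They are:
24
22,2
20,4
18,6
18,4,2
16,8
16,6,2
14,10
14,8,2
14,6,4
12,10,2
12,8,4
12,6,4,2
10,8,6
10,8,4,2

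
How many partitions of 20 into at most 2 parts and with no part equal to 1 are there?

They are:
20
18+2
17+3
16+4
15+5
14+6
13+7
12+8
11+9
10+10
Counting gives 10.

10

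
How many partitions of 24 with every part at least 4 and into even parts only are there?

Listing the qualifying partitions of 24:
24
20 + 4
18 + 6
16 + 8
16 + 4 + 4
14 + 10
14 + 6 + 4
12 + 12
12 + 8 + 4
12 + 6 + 6
12 + 4 + 4 + 4
10 + 10 + 4
10 + 8 + 6
10 + 6 + 4 + 4
8 + 8 + 8
8 + 8 + 4 + 4
8 + 6 + 6 + 4
8 + 4 + 4 + 4 + 4
6 + 6 + 6 + 6
6 + 6 + 4 + 4 + 4
4 + 4 + 4 + 4 + 4 + 4

21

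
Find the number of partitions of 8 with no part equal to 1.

The partitions of 8 that satisfy the conditions:
8
6 + 2
5 + 3
4 + 4
4 + 2 + 2
3 + 3 + 2
2 + 2 + 2 + 2

7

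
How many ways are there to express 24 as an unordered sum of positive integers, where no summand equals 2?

573

Direct enumeration gives 573 partitions.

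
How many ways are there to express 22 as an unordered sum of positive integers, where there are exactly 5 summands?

A full systematic count gives 119.

119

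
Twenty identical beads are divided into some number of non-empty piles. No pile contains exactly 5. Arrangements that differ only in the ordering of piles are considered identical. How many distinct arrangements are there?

451

Enumerating by decreasing first part gives 451 partitions in all.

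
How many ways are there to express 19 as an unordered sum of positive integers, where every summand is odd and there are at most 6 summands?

24

The partitions of 19 that satisfy the conditions:
19
1+1+17
1+3+15
1+1+1+1+15
1+5+13
3+3+13
1+1+1+3+13
1+7+11
3+5+11
1+1+1+5+11
1+1+3+3+11
1+9+9
3+7+9
1+1+1+7+9
5+5+9
1+1+3+5+9
1+3+3+3+9
5+7+7
1+1+3+7+7
1+1+5+5+7
1+3+3+5+7
3+3+3+3+7
1+3+5+5+5
3+3+3+5+5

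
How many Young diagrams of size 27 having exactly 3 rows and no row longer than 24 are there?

There are too many to list fully; the first 12 (by largest part) are:
1 + 2 + 24
1 + 3 + 23
2 + 2 + 23
1 + 4 + 22
2 + 3 + 22
1 + 5 + 21
2 + 4 + 21
3 + 3 + 21
1 + 6 + 20
2 + 5 + 20
3 + 4 + 20
1 + 7 + 19
…and 48 more, for 60 total.

60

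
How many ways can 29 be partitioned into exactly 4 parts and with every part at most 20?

Counting exhaustively, 169 partitions satisfy the conditions.

169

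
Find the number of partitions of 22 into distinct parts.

There are 89 such partitions.

89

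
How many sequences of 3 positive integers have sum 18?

136

A composition of 18 into 3 positive parts is chosen by placing 2 dividers among the 17 gaps between 18 units: C(17,2) = 136.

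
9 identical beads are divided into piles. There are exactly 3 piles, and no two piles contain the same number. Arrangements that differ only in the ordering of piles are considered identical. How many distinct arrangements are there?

3

They are:
6 + 2 + 1
5 + 3 + 1
4 + 3 + 2
Counting gives 3.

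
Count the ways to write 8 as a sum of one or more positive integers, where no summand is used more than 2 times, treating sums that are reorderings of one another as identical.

They are:
8
7+1
6+2
6+1+1
5+3
5+2+1
4+4
4+3+1
4+2+2
4+2+1+1
3+3+2
3+3+1+1
3+2+2+1
Counting gives 13.

13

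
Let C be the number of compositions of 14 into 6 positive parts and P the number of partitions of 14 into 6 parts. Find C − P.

Ordered (compositions into 6 parts): C(13,5) = 1287.
Partitions of 14 into exactly 6 parts: 20.
Difference: 1287 − 20 = 1267.

1267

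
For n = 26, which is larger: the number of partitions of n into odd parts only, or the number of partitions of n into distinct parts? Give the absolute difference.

Partitions of 26 into odd parts only: 165.
Partitions of 26 into distinct parts: 165.
|165 − 165| = 0.

0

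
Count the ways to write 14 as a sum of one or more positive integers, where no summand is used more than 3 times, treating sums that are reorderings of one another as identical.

Counting exhaustively, 82 partitions satisfy the conditions.

82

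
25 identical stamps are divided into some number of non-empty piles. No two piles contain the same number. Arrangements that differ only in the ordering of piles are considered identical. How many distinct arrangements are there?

142

Direct enumeration gives 142 partitions.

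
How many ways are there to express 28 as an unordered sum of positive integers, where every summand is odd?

222

There are 222 such partitions.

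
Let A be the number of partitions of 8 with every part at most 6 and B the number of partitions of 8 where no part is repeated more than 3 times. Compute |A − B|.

Partitions of 8 with every part at most 6: 20.
Partitions of 8 where no part is repeated more than 3 times: 16.
|20 − 16| = 4.

4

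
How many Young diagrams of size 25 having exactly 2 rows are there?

12

The partitions of 25 that satisfy the conditions:
24, 1
23, 2
22, 3
21, 4
20, 5
19, 6
18, 7
17, 8
16, 9
15, 10
14, 11
13, 12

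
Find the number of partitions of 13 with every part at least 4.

5

The partitions of 13 that satisfy the conditions:
13
4, 9
5, 8
6, 7
4, 4, 5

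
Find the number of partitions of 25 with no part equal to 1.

Direct enumeration gives 383 partitions.

383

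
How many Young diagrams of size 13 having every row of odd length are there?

The partitions of 13 that satisfy the conditions:
13
1 + 1 + 11
1 + 3 + 9
1 + 1 + 1 + 1 + 9
1 + 5 + 7
3 + 3 + 7
1 + 1 + 1 + 3 + 7
1 + 1 + 1 + 1 + 1 + 1 + 7
3 + 5 + 5
1 + 1 + 1 + 5 + 5
1 + 1 + 3 + 3 + 5
1 + 1 + 1 + 1 + 1 + 3 + 5
1 + 1 + 1 + 1 + 1 + 1 + 1 + 1 + 5
1 + 3 + 3 + 3 + 3
1 + 1 + 1 + 1 + 3 + 3 + 3
1 + 1 + 1 + 1 + 1 + 1 + 1 + 3 + 3
1 + 1 + 1 + 1 + 1 + 1 + 1 + 1 + 1 + 1 + 3
1 + 1 + 1 + 1 + 1 + 1 + 1 + 1 + 1 + 1 + 1 + 1 + 1

18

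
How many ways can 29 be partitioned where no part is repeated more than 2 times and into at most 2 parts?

They are:
29
28+1
27+2
26+3
25+4
24+5
23+6
22+7
21+8
20+9
19+10
18+11
17+12
16+13
15+14
That's 15 in total.

15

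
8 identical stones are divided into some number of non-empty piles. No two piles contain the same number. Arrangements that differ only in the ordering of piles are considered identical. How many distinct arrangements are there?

6

The partitions of 8 that satisfy the conditions:
8
7+1
6+2
5+3
5+2+1
4+3+1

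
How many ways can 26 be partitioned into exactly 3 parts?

56

There are too many to list fully; the first 12 (by largest part) are:
24 + 1 + 1
23 + 2 + 1
22 + 3 + 1
22 + 2 + 2
21 + 4 + 1
21 + 3 + 2
20 + 5 + 1
20 + 4 + 2
20 + 3 + 3
19 + 6 + 1
19 + 5 + 2
19 + 4 + 3
…and 44 more, for 56 total.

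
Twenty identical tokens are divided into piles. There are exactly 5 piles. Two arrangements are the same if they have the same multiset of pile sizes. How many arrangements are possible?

84

A full systematic count gives 84.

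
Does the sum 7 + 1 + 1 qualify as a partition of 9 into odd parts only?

The parts sum to 9, and the condition 'every summand is odd' holds.

Yes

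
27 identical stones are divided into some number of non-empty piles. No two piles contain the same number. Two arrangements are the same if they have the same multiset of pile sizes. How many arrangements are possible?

192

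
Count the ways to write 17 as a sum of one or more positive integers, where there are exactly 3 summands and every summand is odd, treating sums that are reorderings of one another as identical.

Listing the qualifying partitions of 17:
1+1+15
1+3+13
1+5+11
3+3+11
1+7+9
3+5+9
3+7+7
5+5+7

8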